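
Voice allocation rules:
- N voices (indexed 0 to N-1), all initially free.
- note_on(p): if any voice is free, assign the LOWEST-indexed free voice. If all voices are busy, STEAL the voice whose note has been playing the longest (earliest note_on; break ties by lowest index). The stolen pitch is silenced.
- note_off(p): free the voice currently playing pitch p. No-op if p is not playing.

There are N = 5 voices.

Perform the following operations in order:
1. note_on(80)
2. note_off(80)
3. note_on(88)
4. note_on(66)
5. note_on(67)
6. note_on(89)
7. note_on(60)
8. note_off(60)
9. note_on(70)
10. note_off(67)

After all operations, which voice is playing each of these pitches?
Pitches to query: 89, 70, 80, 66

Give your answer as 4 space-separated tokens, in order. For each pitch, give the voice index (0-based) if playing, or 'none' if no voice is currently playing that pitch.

Answer: 3 4 none 1

Derivation:
Op 1: note_on(80): voice 0 is free -> assigned | voices=[80 - - - -]
Op 2: note_off(80): free voice 0 | voices=[- - - - -]
Op 3: note_on(88): voice 0 is free -> assigned | voices=[88 - - - -]
Op 4: note_on(66): voice 1 is free -> assigned | voices=[88 66 - - -]
Op 5: note_on(67): voice 2 is free -> assigned | voices=[88 66 67 - -]
Op 6: note_on(89): voice 3 is free -> assigned | voices=[88 66 67 89 -]
Op 7: note_on(60): voice 4 is free -> assigned | voices=[88 66 67 89 60]
Op 8: note_off(60): free voice 4 | voices=[88 66 67 89 -]
Op 9: note_on(70): voice 4 is free -> assigned | voices=[88 66 67 89 70]
Op 10: note_off(67): free voice 2 | voices=[88 66 - 89 70]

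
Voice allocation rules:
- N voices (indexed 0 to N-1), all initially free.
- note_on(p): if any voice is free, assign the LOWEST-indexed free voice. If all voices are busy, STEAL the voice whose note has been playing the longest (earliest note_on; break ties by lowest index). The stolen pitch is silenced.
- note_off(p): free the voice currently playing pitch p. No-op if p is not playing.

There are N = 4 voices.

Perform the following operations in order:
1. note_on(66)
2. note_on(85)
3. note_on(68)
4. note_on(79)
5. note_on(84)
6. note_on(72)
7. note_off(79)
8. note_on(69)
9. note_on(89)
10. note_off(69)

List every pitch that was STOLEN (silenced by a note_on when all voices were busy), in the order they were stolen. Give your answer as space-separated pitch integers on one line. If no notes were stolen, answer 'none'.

Op 1: note_on(66): voice 0 is free -> assigned | voices=[66 - - -]
Op 2: note_on(85): voice 1 is free -> assigned | voices=[66 85 - -]
Op 3: note_on(68): voice 2 is free -> assigned | voices=[66 85 68 -]
Op 4: note_on(79): voice 3 is free -> assigned | voices=[66 85 68 79]
Op 5: note_on(84): all voices busy, STEAL voice 0 (pitch 66, oldest) -> assign | voices=[84 85 68 79]
Op 6: note_on(72): all voices busy, STEAL voice 1 (pitch 85, oldest) -> assign | voices=[84 72 68 79]
Op 7: note_off(79): free voice 3 | voices=[84 72 68 -]
Op 8: note_on(69): voice 3 is free -> assigned | voices=[84 72 68 69]
Op 9: note_on(89): all voices busy, STEAL voice 2 (pitch 68, oldest) -> assign | voices=[84 72 89 69]
Op 10: note_off(69): free voice 3 | voices=[84 72 89 -]

Answer: 66 85 68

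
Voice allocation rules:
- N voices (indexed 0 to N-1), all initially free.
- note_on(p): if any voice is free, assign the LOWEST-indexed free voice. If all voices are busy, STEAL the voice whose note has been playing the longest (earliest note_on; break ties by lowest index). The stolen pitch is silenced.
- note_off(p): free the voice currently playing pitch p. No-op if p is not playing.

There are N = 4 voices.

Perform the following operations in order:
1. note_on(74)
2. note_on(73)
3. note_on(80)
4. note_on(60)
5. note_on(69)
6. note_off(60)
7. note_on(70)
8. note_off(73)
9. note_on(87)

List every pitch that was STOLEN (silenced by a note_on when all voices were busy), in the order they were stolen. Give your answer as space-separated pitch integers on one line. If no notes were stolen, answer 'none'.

Op 1: note_on(74): voice 0 is free -> assigned | voices=[74 - - -]
Op 2: note_on(73): voice 1 is free -> assigned | voices=[74 73 - -]
Op 3: note_on(80): voice 2 is free -> assigned | voices=[74 73 80 -]
Op 4: note_on(60): voice 3 is free -> assigned | voices=[74 73 80 60]
Op 5: note_on(69): all voices busy, STEAL voice 0 (pitch 74, oldest) -> assign | voices=[69 73 80 60]
Op 6: note_off(60): free voice 3 | voices=[69 73 80 -]
Op 7: note_on(70): voice 3 is free -> assigned | voices=[69 73 80 70]
Op 8: note_off(73): free voice 1 | voices=[69 - 80 70]
Op 9: note_on(87): voice 1 is free -> assigned | voices=[69 87 80 70]

Answer: 74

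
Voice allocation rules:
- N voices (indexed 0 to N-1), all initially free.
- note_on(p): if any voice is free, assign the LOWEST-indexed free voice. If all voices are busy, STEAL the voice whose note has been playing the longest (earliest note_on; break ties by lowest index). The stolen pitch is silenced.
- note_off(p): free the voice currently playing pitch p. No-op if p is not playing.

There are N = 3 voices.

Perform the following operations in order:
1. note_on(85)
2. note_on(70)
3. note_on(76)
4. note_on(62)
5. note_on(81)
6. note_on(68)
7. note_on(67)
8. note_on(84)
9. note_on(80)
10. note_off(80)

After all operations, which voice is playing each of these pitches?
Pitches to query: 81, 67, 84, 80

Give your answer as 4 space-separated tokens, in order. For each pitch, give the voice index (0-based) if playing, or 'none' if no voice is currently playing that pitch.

Answer: none 0 1 none

Derivation:
Op 1: note_on(85): voice 0 is free -> assigned | voices=[85 - -]
Op 2: note_on(70): voice 1 is free -> assigned | voices=[85 70 -]
Op 3: note_on(76): voice 2 is free -> assigned | voices=[85 70 76]
Op 4: note_on(62): all voices busy, STEAL voice 0 (pitch 85, oldest) -> assign | voices=[62 70 76]
Op 5: note_on(81): all voices busy, STEAL voice 1 (pitch 70, oldest) -> assign | voices=[62 81 76]
Op 6: note_on(68): all voices busy, STEAL voice 2 (pitch 76, oldest) -> assign | voices=[62 81 68]
Op 7: note_on(67): all voices busy, STEAL voice 0 (pitch 62, oldest) -> assign | voices=[67 81 68]
Op 8: note_on(84): all voices busy, STEAL voice 1 (pitch 81, oldest) -> assign | voices=[67 84 68]
Op 9: note_on(80): all voices busy, STEAL voice 2 (pitch 68, oldest) -> assign | voices=[67 84 80]
Op 10: note_off(80): free voice 2 | voices=[67 84 -]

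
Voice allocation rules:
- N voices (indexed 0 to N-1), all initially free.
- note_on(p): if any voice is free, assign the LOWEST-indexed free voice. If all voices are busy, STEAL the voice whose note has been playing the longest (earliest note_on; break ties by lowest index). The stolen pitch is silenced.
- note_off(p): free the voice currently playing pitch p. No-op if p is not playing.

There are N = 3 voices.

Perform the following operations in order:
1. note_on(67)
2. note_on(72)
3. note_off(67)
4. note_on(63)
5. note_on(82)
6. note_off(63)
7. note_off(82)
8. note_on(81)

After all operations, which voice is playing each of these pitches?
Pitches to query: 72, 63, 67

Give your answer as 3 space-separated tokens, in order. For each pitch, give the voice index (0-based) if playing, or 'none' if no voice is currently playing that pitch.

Op 1: note_on(67): voice 0 is free -> assigned | voices=[67 - -]
Op 2: note_on(72): voice 1 is free -> assigned | voices=[67 72 -]
Op 3: note_off(67): free voice 0 | voices=[- 72 -]
Op 4: note_on(63): voice 0 is free -> assigned | voices=[63 72 -]
Op 5: note_on(82): voice 2 is free -> assigned | voices=[63 72 82]
Op 6: note_off(63): free voice 0 | voices=[- 72 82]
Op 7: note_off(82): free voice 2 | voices=[- 72 -]
Op 8: note_on(81): voice 0 is free -> assigned | voices=[81 72 -]

Answer: 1 none none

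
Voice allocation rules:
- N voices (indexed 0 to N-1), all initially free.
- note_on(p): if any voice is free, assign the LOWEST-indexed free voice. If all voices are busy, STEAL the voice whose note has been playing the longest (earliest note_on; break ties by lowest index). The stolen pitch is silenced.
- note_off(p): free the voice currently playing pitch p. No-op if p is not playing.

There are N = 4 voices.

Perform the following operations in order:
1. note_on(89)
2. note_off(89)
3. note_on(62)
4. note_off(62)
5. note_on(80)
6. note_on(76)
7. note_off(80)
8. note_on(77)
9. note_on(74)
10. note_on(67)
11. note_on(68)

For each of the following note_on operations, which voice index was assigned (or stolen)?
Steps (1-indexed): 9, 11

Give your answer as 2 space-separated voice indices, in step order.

Answer: 2 1

Derivation:
Op 1: note_on(89): voice 0 is free -> assigned | voices=[89 - - -]
Op 2: note_off(89): free voice 0 | voices=[- - - -]
Op 3: note_on(62): voice 0 is free -> assigned | voices=[62 - - -]
Op 4: note_off(62): free voice 0 | voices=[- - - -]
Op 5: note_on(80): voice 0 is free -> assigned | voices=[80 - - -]
Op 6: note_on(76): voice 1 is free -> assigned | voices=[80 76 - -]
Op 7: note_off(80): free voice 0 | voices=[- 76 - -]
Op 8: note_on(77): voice 0 is free -> assigned | voices=[77 76 - -]
Op 9: note_on(74): voice 2 is free -> assigned | voices=[77 76 74 -]
Op 10: note_on(67): voice 3 is free -> assigned | voices=[77 76 74 67]
Op 11: note_on(68): all voices busy, STEAL voice 1 (pitch 76, oldest) -> assign | voices=[77 68 74 67]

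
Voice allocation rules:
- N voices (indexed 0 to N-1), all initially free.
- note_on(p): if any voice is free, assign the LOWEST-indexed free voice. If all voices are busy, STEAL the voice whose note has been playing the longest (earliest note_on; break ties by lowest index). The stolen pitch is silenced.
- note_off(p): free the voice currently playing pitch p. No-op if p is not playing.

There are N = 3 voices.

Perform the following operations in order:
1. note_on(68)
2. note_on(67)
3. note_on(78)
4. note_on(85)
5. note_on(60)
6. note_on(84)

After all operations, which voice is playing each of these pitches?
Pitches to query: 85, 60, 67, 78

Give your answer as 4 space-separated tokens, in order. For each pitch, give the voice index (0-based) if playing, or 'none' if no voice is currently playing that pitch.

Op 1: note_on(68): voice 0 is free -> assigned | voices=[68 - -]
Op 2: note_on(67): voice 1 is free -> assigned | voices=[68 67 -]
Op 3: note_on(78): voice 2 is free -> assigned | voices=[68 67 78]
Op 4: note_on(85): all voices busy, STEAL voice 0 (pitch 68, oldest) -> assign | voices=[85 67 78]
Op 5: note_on(60): all voices busy, STEAL voice 1 (pitch 67, oldest) -> assign | voices=[85 60 78]
Op 6: note_on(84): all voices busy, STEAL voice 2 (pitch 78, oldest) -> assign | voices=[85 60 84]

Answer: 0 1 none none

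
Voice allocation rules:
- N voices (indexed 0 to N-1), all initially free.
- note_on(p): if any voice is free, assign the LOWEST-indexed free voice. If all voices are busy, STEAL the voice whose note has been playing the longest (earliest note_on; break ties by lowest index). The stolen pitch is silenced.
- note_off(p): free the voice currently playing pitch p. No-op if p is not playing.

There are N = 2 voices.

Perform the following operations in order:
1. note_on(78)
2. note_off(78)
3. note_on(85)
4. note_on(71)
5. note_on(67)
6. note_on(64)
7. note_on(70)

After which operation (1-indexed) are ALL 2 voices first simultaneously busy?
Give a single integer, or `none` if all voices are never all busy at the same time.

Answer: 4

Derivation:
Op 1: note_on(78): voice 0 is free -> assigned | voices=[78 -]
Op 2: note_off(78): free voice 0 | voices=[- -]
Op 3: note_on(85): voice 0 is free -> assigned | voices=[85 -]
Op 4: note_on(71): voice 1 is free -> assigned | voices=[85 71]
Op 5: note_on(67): all voices busy, STEAL voice 0 (pitch 85, oldest) -> assign | voices=[67 71]
Op 6: note_on(64): all voices busy, STEAL voice 1 (pitch 71, oldest) -> assign | voices=[67 64]
Op 7: note_on(70): all voices busy, STEAL voice 0 (pitch 67, oldest) -> assign | voices=[70 64]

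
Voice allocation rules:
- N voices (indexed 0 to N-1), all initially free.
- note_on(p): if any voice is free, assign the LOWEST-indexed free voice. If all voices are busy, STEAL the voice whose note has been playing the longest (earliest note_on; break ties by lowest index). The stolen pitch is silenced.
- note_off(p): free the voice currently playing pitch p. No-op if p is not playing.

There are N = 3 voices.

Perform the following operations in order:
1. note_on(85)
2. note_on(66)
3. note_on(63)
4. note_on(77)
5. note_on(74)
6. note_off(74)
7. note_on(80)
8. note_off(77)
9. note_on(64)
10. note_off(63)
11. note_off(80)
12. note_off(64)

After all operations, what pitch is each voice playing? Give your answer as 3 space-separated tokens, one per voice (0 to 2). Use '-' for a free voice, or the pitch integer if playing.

Op 1: note_on(85): voice 0 is free -> assigned | voices=[85 - -]
Op 2: note_on(66): voice 1 is free -> assigned | voices=[85 66 -]
Op 3: note_on(63): voice 2 is free -> assigned | voices=[85 66 63]
Op 4: note_on(77): all voices busy, STEAL voice 0 (pitch 85, oldest) -> assign | voices=[77 66 63]
Op 5: note_on(74): all voices busy, STEAL voice 1 (pitch 66, oldest) -> assign | voices=[77 74 63]
Op 6: note_off(74): free voice 1 | voices=[77 - 63]
Op 7: note_on(80): voice 1 is free -> assigned | voices=[77 80 63]
Op 8: note_off(77): free voice 0 | voices=[- 80 63]
Op 9: note_on(64): voice 0 is free -> assigned | voices=[64 80 63]
Op 10: note_off(63): free voice 2 | voices=[64 80 -]
Op 11: note_off(80): free voice 1 | voices=[64 - -]
Op 12: note_off(64): free voice 0 | voices=[- - -]

Answer: - - -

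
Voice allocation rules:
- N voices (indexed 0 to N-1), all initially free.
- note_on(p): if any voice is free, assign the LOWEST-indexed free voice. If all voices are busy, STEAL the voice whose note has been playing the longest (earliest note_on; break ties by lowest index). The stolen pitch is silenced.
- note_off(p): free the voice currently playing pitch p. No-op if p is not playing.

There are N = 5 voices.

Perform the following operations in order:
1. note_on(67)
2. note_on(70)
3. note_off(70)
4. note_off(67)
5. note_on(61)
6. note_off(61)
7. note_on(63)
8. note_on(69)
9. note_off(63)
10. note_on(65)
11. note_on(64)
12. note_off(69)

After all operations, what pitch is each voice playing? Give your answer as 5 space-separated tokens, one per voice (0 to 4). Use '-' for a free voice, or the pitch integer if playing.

Op 1: note_on(67): voice 0 is free -> assigned | voices=[67 - - - -]
Op 2: note_on(70): voice 1 is free -> assigned | voices=[67 70 - - -]
Op 3: note_off(70): free voice 1 | voices=[67 - - - -]
Op 4: note_off(67): free voice 0 | voices=[- - - - -]
Op 5: note_on(61): voice 0 is free -> assigned | voices=[61 - - - -]
Op 6: note_off(61): free voice 0 | voices=[- - - - -]
Op 7: note_on(63): voice 0 is free -> assigned | voices=[63 - - - -]
Op 8: note_on(69): voice 1 is free -> assigned | voices=[63 69 - - -]
Op 9: note_off(63): free voice 0 | voices=[- 69 - - -]
Op 10: note_on(65): voice 0 is free -> assigned | voices=[65 69 - - -]
Op 11: note_on(64): voice 2 is free -> assigned | voices=[65 69 64 - -]
Op 12: note_off(69): free voice 1 | voices=[65 - 64 - -]

Answer: 65 - 64 - -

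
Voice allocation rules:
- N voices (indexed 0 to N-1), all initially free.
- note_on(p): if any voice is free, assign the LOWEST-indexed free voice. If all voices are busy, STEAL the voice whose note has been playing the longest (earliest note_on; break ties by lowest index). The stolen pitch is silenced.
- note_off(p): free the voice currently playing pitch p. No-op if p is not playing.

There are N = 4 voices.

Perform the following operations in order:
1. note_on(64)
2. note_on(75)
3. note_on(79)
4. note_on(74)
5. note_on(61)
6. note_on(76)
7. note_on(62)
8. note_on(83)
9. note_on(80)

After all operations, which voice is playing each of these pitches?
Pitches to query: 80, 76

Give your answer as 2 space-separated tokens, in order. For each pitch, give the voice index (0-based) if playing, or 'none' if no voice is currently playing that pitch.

Answer: 0 1

Derivation:
Op 1: note_on(64): voice 0 is free -> assigned | voices=[64 - - -]
Op 2: note_on(75): voice 1 is free -> assigned | voices=[64 75 - -]
Op 3: note_on(79): voice 2 is free -> assigned | voices=[64 75 79 -]
Op 4: note_on(74): voice 3 is free -> assigned | voices=[64 75 79 74]
Op 5: note_on(61): all voices busy, STEAL voice 0 (pitch 64, oldest) -> assign | voices=[61 75 79 74]
Op 6: note_on(76): all voices busy, STEAL voice 1 (pitch 75, oldest) -> assign | voices=[61 76 79 74]
Op 7: note_on(62): all voices busy, STEAL voice 2 (pitch 79, oldest) -> assign | voices=[61 76 62 74]
Op 8: note_on(83): all voices busy, STEAL voice 3 (pitch 74, oldest) -> assign | voices=[61 76 62 83]
Op 9: note_on(80): all voices busy, STEAL voice 0 (pitch 61, oldest) -> assign | voices=[80 76 62 83]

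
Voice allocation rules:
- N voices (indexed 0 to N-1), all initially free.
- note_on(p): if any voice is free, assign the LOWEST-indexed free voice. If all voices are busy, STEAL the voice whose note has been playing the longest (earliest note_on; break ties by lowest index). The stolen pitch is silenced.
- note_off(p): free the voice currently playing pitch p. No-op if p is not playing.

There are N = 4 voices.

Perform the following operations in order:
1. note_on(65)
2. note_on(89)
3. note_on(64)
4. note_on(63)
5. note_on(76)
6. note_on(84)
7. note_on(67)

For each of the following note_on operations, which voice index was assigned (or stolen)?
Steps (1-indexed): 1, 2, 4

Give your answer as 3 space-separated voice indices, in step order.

Op 1: note_on(65): voice 0 is free -> assigned | voices=[65 - - -]
Op 2: note_on(89): voice 1 is free -> assigned | voices=[65 89 - -]
Op 3: note_on(64): voice 2 is free -> assigned | voices=[65 89 64 -]
Op 4: note_on(63): voice 3 is free -> assigned | voices=[65 89 64 63]
Op 5: note_on(76): all voices busy, STEAL voice 0 (pitch 65, oldest) -> assign | voices=[76 89 64 63]
Op 6: note_on(84): all voices busy, STEAL voice 1 (pitch 89, oldest) -> assign | voices=[76 84 64 63]
Op 7: note_on(67): all voices busy, STEAL voice 2 (pitch 64, oldest) -> assign | voices=[76 84 67 63]

Answer: 0 1 3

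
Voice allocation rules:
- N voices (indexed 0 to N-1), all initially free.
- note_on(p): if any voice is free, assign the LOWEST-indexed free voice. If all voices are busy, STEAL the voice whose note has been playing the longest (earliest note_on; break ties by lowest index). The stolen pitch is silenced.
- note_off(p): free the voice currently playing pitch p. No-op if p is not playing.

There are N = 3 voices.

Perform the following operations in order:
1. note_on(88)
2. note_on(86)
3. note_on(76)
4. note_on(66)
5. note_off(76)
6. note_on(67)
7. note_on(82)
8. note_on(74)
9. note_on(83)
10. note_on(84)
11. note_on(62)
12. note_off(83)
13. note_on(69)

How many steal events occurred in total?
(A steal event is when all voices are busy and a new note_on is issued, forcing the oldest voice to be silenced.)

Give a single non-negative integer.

Op 1: note_on(88): voice 0 is free -> assigned | voices=[88 - -]
Op 2: note_on(86): voice 1 is free -> assigned | voices=[88 86 -]
Op 3: note_on(76): voice 2 is free -> assigned | voices=[88 86 76]
Op 4: note_on(66): all voices busy, STEAL voice 0 (pitch 88, oldest) -> assign | voices=[66 86 76]
Op 5: note_off(76): free voice 2 | voices=[66 86 -]
Op 6: note_on(67): voice 2 is free -> assigned | voices=[66 86 67]
Op 7: note_on(82): all voices busy, STEAL voice 1 (pitch 86, oldest) -> assign | voices=[66 82 67]
Op 8: note_on(74): all voices busy, STEAL voice 0 (pitch 66, oldest) -> assign | voices=[74 82 67]
Op 9: note_on(83): all voices busy, STEAL voice 2 (pitch 67, oldest) -> assign | voices=[74 82 83]
Op 10: note_on(84): all voices busy, STEAL voice 1 (pitch 82, oldest) -> assign | voices=[74 84 83]
Op 11: note_on(62): all voices busy, STEAL voice 0 (pitch 74, oldest) -> assign | voices=[62 84 83]
Op 12: note_off(83): free voice 2 | voices=[62 84 -]
Op 13: note_on(69): voice 2 is free -> assigned | voices=[62 84 69]

Answer: 6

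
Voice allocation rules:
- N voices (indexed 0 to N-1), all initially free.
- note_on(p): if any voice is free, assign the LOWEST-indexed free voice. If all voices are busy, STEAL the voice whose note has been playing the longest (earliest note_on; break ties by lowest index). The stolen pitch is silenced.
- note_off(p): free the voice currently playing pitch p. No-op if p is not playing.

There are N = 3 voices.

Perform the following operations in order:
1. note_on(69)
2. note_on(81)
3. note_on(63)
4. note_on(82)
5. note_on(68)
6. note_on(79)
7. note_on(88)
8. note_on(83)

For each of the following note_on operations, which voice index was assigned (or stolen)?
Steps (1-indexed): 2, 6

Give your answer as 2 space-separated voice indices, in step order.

Op 1: note_on(69): voice 0 is free -> assigned | voices=[69 - -]
Op 2: note_on(81): voice 1 is free -> assigned | voices=[69 81 -]
Op 3: note_on(63): voice 2 is free -> assigned | voices=[69 81 63]
Op 4: note_on(82): all voices busy, STEAL voice 0 (pitch 69, oldest) -> assign | voices=[82 81 63]
Op 5: note_on(68): all voices busy, STEAL voice 1 (pitch 81, oldest) -> assign | voices=[82 68 63]
Op 6: note_on(79): all voices busy, STEAL voice 2 (pitch 63, oldest) -> assign | voices=[82 68 79]
Op 7: note_on(88): all voices busy, STEAL voice 0 (pitch 82, oldest) -> assign | voices=[88 68 79]
Op 8: note_on(83): all voices busy, STEAL voice 1 (pitch 68, oldest) -> assign | voices=[88 83 79]

Answer: 1 2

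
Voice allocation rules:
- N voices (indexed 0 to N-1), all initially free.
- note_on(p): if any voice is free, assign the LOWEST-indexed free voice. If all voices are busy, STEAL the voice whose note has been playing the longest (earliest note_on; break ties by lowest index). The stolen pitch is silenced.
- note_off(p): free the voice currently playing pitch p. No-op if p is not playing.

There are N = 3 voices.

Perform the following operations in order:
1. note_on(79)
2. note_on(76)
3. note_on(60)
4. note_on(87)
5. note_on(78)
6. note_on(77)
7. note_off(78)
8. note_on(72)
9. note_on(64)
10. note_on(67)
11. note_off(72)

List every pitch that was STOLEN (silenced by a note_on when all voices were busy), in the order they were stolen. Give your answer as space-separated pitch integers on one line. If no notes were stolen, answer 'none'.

Answer: 79 76 60 87 77

Derivation:
Op 1: note_on(79): voice 0 is free -> assigned | voices=[79 - -]
Op 2: note_on(76): voice 1 is free -> assigned | voices=[79 76 -]
Op 3: note_on(60): voice 2 is free -> assigned | voices=[79 76 60]
Op 4: note_on(87): all voices busy, STEAL voice 0 (pitch 79, oldest) -> assign | voices=[87 76 60]
Op 5: note_on(78): all voices busy, STEAL voice 1 (pitch 76, oldest) -> assign | voices=[87 78 60]
Op 6: note_on(77): all voices busy, STEAL voice 2 (pitch 60, oldest) -> assign | voices=[87 78 77]
Op 7: note_off(78): free voice 1 | voices=[87 - 77]
Op 8: note_on(72): voice 1 is free -> assigned | voices=[87 72 77]
Op 9: note_on(64): all voices busy, STEAL voice 0 (pitch 87, oldest) -> assign | voices=[64 72 77]
Op 10: note_on(67): all voices busy, STEAL voice 2 (pitch 77, oldest) -> assign | voices=[64 72 67]
Op 11: note_off(72): free voice 1 | voices=[64 - 67]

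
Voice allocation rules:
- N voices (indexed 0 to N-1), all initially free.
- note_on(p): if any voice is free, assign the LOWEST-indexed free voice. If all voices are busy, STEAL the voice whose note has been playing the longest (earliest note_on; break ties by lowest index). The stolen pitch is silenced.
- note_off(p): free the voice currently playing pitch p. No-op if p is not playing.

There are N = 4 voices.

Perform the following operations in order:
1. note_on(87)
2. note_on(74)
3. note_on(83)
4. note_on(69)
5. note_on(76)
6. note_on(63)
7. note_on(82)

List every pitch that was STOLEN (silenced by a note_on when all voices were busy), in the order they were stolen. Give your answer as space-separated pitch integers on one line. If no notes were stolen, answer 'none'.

Answer: 87 74 83

Derivation:
Op 1: note_on(87): voice 0 is free -> assigned | voices=[87 - - -]
Op 2: note_on(74): voice 1 is free -> assigned | voices=[87 74 - -]
Op 3: note_on(83): voice 2 is free -> assigned | voices=[87 74 83 -]
Op 4: note_on(69): voice 3 is free -> assigned | voices=[87 74 83 69]
Op 5: note_on(76): all voices busy, STEAL voice 0 (pitch 87, oldest) -> assign | voices=[76 74 83 69]
Op 6: note_on(63): all voices busy, STEAL voice 1 (pitch 74, oldest) -> assign | voices=[76 63 83 69]
Op 7: note_on(82): all voices busy, STEAL voice 2 (pitch 83, oldest) -> assign | voices=[76 63 82 69]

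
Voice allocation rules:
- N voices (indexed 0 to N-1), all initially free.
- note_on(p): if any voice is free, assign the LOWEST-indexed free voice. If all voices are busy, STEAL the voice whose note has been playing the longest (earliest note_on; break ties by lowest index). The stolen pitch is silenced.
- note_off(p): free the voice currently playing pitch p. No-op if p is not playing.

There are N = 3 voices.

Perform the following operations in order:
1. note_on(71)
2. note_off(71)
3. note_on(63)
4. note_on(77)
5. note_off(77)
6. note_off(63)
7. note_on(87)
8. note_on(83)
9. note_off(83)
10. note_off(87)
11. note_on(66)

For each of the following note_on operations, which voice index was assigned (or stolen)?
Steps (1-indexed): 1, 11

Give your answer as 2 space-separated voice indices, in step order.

Op 1: note_on(71): voice 0 is free -> assigned | voices=[71 - -]
Op 2: note_off(71): free voice 0 | voices=[- - -]
Op 3: note_on(63): voice 0 is free -> assigned | voices=[63 - -]
Op 4: note_on(77): voice 1 is free -> assigned | voices=[63 77 -]
Op 5: note_off(77): free voice 1 | voices=[63 - -]
Op 6: note_off(63): free voice 0 | voices=[- - -]
Op 7: note_on(87): voice 0 is free -> assigned | voices=[87 - -]
Op 8: note_on(83): voice 1 is free -> assigned | voices=[87 83 -]
Op 9: note_off(83): free voice 1 | voices=[87 - -]
Op 10: note_off(87): free voice 0 | voices=[- - -]
Op 11: note_on(66): voice 0 is free -> assigned | voices=[66 - -]

Answer: 0 0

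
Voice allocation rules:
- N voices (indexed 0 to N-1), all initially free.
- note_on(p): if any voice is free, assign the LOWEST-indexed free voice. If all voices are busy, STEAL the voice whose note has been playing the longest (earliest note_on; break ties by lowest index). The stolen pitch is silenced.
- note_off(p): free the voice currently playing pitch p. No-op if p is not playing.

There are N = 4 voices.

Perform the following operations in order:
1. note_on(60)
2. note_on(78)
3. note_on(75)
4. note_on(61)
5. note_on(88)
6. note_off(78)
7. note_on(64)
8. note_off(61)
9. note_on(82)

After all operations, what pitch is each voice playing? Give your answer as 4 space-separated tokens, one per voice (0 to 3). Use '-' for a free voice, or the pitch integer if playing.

Op 1: note_on(60): voice 0 is free -> assigned | voices=[60 - - -]
Op 2: note_on(78): voice 1 is free -> assigned | voices=[60 78 - -]
Op 3: note_on(75): voice 2 is free -> assigned | voices=[60 78 75 -]
Op 4: note_on(61): voice 3 is free -> assigned | voices=[60 78 75 61]
Op 5: note_on(88): all voices busy, STEAL voice 0 (pitch 60, oldest) -> assign | voices=[88 78 75 61]
Op 6: note_off(78): free voice 1 | voices=[88 - 75 61]
Op 7: note_on(64): voice 1 is free -> assigned | voices=[88 64 75 61]
Op 8: note_off(61): free voice 3 | voices=[88 64 75 -]
Op 9: note_on(82): voice 3 is free -> assigned | voices=[88 64 75 82]

Answer: 88 64 75 82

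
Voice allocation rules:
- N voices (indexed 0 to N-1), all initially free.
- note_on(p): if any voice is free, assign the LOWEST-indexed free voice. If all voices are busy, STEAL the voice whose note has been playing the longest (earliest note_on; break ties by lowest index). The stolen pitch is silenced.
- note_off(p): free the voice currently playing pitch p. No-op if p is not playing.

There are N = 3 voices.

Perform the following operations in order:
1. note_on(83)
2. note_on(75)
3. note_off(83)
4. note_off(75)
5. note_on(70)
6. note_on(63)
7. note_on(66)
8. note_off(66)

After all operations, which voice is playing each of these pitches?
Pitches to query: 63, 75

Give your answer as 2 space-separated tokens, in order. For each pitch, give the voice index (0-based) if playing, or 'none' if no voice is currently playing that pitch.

Op 1: note_on(83): voice 0 is free -> assigned | voices=[83 - -]
Op 2: note_on(75): voice 1 is free -> assigned | voices=[83 75 -]
Op 3: note_off(83): free voice 0 | voices=[- 75 -]
Op 4: note_off(75): free voice 1 | voices=[- - -]
Op 5: note_on(70): voice 0 is free -> assigned | voices=[70 - -]
Op 6: note_on(63): voice 1 is free -> assigned | voices=[70 63 -]
Op 7: note_on(66): voice 2 is free -> assigned | voices=[70 63 66]
Op 8: note_off(66): free voice 2 | voices=[70 63 -]

Answer: 1 none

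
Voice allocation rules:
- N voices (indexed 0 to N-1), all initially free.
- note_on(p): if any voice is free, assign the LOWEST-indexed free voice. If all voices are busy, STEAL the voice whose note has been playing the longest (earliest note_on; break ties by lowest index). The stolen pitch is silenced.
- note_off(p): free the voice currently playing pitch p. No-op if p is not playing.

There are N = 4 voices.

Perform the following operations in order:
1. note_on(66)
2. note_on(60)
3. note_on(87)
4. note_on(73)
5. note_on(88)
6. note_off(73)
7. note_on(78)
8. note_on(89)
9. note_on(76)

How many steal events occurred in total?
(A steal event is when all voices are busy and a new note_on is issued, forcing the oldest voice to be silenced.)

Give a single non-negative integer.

Answer: 3

Derivation:
Op 1: note_on(66): voice 0 is free -> assigned | voices=[66 - - -]
Op 2: note_on(60): voice 1 is free -> assigned | voices=[66 60 - -]
Op 3: note_on(87): voice 2 is free -> assigned | voices=[66 60 87 -]
Op 4: note_on(73): voice 3 is free -> assigned | voices=[66 60 87 73]
Op 5: note_on(88): all voices busy, STEAL voice 0 (pitch 66, oldest) -> assign | voices=[88 60 87 73]
Op 6: note_off(73): free voice 3 | voices=[88 60 87 -]
Op 7: note_on(78): voice 3 is free -> assigned | voices=[88 60 87 78]
Op 8: note_on(89): all voices busy, STEAL voice 1 (pitch 60, oldest) -> assign | voices=[88 89 87 78]
Op 9: note_on(76): all voices busy, STEAL voice 2 (pitch 87, oldest) -> assign | voices=[88 89 76 78]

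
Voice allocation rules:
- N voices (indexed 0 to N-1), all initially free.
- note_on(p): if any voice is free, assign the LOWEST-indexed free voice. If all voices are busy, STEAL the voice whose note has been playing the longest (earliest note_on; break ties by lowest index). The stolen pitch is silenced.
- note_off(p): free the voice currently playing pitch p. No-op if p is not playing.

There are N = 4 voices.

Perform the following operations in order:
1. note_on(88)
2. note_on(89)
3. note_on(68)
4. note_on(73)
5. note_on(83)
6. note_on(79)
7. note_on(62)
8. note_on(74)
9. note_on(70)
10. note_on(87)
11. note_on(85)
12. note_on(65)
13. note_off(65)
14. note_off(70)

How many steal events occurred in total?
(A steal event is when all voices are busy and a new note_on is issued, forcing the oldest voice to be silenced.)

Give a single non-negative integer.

Answer: 8

Derivation:
Op 1: note_on(88): voice 0 is free -> assigned | voices=[88 - - -]
Op 2: note_on(89): voice 1 is free -> assigned | voices=[88 89 - -]
Op 3: note_on(68): voice 2 is free -> assigned | voices=[88 89 68 -]
Op 4: note_on(73): voice 3 is free -> assigned | voices=[88 89 68 73]
Op 5: note_on(83): all voices busy, STEAL voice 0 (pitch 88, oldest) -> assign | voices=[83 89 68 73]
Op 6: note_on(79): all voices busy, STEAL voice 1 (pitch 89, oldest) -> assign | voices=[83 79 68 73]
Op 7: note_on(62): all voices busy, STEAL voice 2 (pitch 68, oldest) -> assign | voices=[83 79 62 73]
Op 8: note_on(74): all voices busy, STEAL voice 3 (pitch 73, oldest) -> assign | voices=[83 79 62 74]
Op 9: note_on(70): all voices busy, STEAL voice 0 (pitch 83, oldest) -> assign | voices=[70 79 62 74]
Op 10: note_on(87): all voices busy, STEAL voice 1 (pitch 79, oldest) -> assign | voices=[70 87 62 74]
Op 11: note_on(85): all voices busy, STEAL voice 2 (pitch 62, oldest) -> assign | voices=[70 87 85 74]
Op 12: note_on(65): all voices busy, STEAL voice 3 (pitch 74, oldest) -> assign | voices=[70 87 85 65]
Op 13: note_off(65): free voice 3 | voices=[70 87 85 -]
Op 14: note_off(70): free voice 0 | voices=[- 87 85 -]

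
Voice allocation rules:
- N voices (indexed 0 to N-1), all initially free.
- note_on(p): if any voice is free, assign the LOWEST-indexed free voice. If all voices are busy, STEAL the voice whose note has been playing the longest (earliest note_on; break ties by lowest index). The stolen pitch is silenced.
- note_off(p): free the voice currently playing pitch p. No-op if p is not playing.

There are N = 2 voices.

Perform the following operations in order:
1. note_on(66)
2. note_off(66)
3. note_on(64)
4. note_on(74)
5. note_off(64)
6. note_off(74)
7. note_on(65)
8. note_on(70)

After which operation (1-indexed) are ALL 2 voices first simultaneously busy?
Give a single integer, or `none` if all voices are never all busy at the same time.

Answer: 4

Derivation:
Op 1: note_on(66): voice 0 is free -> assigned | voices=[66 -]
Op 2: note_off(66): free voice 0 | voices=[- -]
Op 3: note_on(64): voice 0 is free -> assigned | voices=[64 -]
Op 4: note_on(74): voice 1 is free -> assigned | voices=[64 74]
Op 5: note_off(64): free voice 0 | voices=[- 74]
Op 6: note_off(74): free voice 1 | voices=[- -]
Op 7: note_on(65): voice 0 is free -> assigned | voices=[65 -]
Op 8: note_on(70): voice 1 is free -> assigned | voices=[65 70]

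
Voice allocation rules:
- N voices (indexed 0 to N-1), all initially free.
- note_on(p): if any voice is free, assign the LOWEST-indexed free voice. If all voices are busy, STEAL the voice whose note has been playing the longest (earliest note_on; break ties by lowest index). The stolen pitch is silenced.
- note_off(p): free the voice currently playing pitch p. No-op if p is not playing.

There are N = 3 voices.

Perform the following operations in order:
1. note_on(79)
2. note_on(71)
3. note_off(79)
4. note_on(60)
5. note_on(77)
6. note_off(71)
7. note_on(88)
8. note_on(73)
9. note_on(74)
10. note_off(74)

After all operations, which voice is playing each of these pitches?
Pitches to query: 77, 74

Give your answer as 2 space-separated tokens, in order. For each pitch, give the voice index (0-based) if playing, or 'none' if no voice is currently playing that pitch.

Answer: none none

Derivation:
Op 1: note_on(79): voice 0 is free -> assigned | voices=[79 - -]
Op 2: note_on(71): voice 1 is free -> assigned | voices=[79 71 -]
Op 3: note_off(79): free voice 0 | voices=[- 71 -]
Op 4: note_on(60): voice 0 is free -> assigned | voices=[60 71 -]
Op 5: note_on(77): voice 2 is free -> assigned | voices=[60 71 77]
Op 6: note_off(71): free voice 1 | voices=[60 - 77]
Op 7: note_on(88): voice 1 is free -> assigned | voices=[60 88 77]
Op 8: note_on(73): all voices busy, STEAL voice 0 (pitch 60, oldest) -> assign | voices=[73 88 77]
Op 9: note_on(74): all voices busy, STEAL voice 2 (pitch 77, oldest) -> assign | voices=[73 88 74]
Op 10: note_off(74): free voice 2 | voices=[73 88 -]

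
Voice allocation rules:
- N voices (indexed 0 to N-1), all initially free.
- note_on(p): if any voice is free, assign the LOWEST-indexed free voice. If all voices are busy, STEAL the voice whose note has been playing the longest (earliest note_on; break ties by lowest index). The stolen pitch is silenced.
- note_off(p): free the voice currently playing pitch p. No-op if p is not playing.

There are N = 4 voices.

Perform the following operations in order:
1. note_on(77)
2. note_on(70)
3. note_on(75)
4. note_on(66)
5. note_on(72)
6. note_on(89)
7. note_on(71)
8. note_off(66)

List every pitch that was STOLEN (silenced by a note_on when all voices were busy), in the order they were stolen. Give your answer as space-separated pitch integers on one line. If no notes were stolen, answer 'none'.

Op 1: note_on(77): voice 0 is free -> assigned | voices=[77 - - -]
Op 2: note_on(70): voice 1 is free -> assigned | voices=[77 70 - -]
Op 3: note_on(75): voice 2 is free -> assigned | voices=[77 70 75 -]
Op 4: note_on(66): voice 3 is free -> assigned | voices=[77 70 75 66]
Op 5: note_on(72): all voices busy, STEAL voice 0 (pitch 77, oldest) -> assign | voices=[72 70 75 66]
Op 6: note_on(89): all voices busy, STEAL voice 1 (pitch 70, oldest) -> assign | voices=[72 89 75 66]
Op 7: note_on(71): all voices busy, STEAL voice 2 (pitch 75, oldest) -> assign | voices=[72 89 71 66]
Op 8: note_off(66): free voice 3 | voices=[72 89 71 -]

Answer: 77 70 75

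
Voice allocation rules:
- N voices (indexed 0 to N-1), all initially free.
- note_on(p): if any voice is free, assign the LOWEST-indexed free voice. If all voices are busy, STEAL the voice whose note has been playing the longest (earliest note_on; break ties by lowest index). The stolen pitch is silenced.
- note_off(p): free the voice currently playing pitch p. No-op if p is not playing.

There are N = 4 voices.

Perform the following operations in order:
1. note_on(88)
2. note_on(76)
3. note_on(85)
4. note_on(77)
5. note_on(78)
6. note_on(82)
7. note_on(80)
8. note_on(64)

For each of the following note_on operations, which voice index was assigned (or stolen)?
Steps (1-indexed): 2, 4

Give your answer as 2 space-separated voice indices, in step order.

Op 1: note_on(88): voice 0 is free -> assigned | voices=[88 - - -]
Op 2: note_on(76): voice 1 is free -> assigned | voices=[88 76 - -]
Op 3: note_on(85): voice 2 is free -> assigned | voices=[88 76 85 -]
Op 4: note_on(77): voice 3 is free -> assigned | voices=[88 76 85 77]
Op 5: note_on(78): all voices busy, STEAL voice 0 (pitch 88, oldest) -> assign | voices=[78 76 85 77]
Op 6: note_on(82): all voices busy, STEAL voice 1 (pitch 76, oldest) -> assign | voices=[78 82 85 77]
Op 7: note_on(80): all voices busy, STEAL voice 2 (pitch 85, oldest) -> assign | voices=[78 82 80 77]
Op 8: note_on(64): all voices busy, STEAL voice 3 (pitch 77, oldest) -> assign | voices=[78 82 80 64]

Answer: 1 3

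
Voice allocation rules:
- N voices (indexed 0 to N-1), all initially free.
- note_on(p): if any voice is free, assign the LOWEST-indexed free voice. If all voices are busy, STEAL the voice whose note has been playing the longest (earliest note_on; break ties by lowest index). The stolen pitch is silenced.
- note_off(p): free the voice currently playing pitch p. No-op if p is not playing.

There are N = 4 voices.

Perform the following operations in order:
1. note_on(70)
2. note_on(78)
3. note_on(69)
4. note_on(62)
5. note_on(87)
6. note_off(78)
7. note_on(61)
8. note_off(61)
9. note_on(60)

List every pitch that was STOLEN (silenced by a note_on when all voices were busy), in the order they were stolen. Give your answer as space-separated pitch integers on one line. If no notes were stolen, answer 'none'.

Answer: 70

Derivation:
Op 1: note_on(70): voice 0 is free -> assigned | voices=[70 - - -]
Op 2: note_on(78): voice 1 is free -> assigned | voices=[70 78 - -]
Op 3: note_on(69): voice 2 is free -> assigned | voices=[70 78 69 -]
Op 4: note_on(62): voice 3 is free -> assigned | voices=[70 78 69 62]
Op 5: note_on(87): all voices busy, STEAL voice 0 (pitch 70, oldest) -> assign | voices=[87 78 69 62]
Op 6: note_off(78): free voice 1 | voices=[87 - 69 62]
Op 7: note_on(61): voice 1 is free -> assigned | voices=[87 61 69 62]
Op 8: note_off(61): free voice 1 | voices=[87 - 69 62]
Op 9: note_on(60): voice 1 is free -> assigned | voices=[87 60 69 62]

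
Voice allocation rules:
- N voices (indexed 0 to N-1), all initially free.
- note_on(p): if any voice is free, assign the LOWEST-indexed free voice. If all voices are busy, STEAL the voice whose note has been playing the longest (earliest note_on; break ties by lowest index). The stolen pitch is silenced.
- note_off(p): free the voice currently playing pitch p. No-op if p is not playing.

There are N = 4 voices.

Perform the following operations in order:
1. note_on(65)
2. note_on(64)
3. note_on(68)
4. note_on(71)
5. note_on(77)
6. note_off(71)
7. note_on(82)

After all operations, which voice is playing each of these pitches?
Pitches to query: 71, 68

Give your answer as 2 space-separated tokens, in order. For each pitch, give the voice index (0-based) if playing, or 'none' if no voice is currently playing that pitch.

Answer: none 2

Derivation:
Op 1: note_on(65): voice 0 is free -> assigned | voices=[65 - - -]
Op 2: note_on(64): voice 1 is free -> assigned | voices=[65 64 - -]
Op 3: note_on(68): voice 2 is free -> assigned | voices=[65 64 68 -]
Op 4: note_on(71): voice 3 is free -> assigned | voices=[65 64 68 71]
Op 5: note_on(77): all voices busy, STEAL voice 0 (pitch 65, oldest) -> assign | voices=[77 64 68 71]
Op 6: note_off(71): free voice 3 | voices=[77 64 68 -]
Op 7: note_on(82): voice 3 is free -> assigned | voices=[77 64 68 82]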